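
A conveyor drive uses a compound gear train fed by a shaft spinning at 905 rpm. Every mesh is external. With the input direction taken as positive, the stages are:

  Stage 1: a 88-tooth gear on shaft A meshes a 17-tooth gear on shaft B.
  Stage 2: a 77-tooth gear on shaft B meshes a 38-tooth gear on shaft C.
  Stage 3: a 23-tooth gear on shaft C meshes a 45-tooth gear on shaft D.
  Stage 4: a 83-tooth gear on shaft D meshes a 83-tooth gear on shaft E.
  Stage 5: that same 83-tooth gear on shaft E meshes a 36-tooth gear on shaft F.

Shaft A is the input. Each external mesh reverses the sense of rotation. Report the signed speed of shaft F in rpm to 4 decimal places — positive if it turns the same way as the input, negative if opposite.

-11186.1431 rpm (opposite to input, |ω| = 11186.1431 rpm)

Stage 1 [88T→17T]: ω = 905.0000×88/17 = 4684.7059 rpm, dir flips to −; running = −4684.7059
Stage 2 [77T→38T]: ω = 4684.7059×77/38 = 9492.6935 rpm, dir flips to +; running = +9492.6935
Stage 3 [23T→45T]: ω = 9492.6935×23/45 = 4851.8211 rpm, dir flips to −; running = −4851.8211
Stage 4 [83T→83T]: ω = 4851.8211×83/83 = 4851.8211 rpm, dir flips to +; running = +4851.8211
Stage 5 [83T→36T]: ω = 4851.8211×83/36 = 11186.1431 rpm, dir flips to −; running = −11186.1431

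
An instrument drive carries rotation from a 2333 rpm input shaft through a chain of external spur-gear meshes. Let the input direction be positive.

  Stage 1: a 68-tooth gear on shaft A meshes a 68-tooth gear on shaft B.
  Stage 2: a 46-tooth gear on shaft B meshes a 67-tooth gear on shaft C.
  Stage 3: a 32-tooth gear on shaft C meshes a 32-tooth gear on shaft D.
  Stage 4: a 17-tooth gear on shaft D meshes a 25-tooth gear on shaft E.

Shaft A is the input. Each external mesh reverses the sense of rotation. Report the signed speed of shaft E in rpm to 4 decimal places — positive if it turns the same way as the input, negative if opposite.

+1089.1976 rpm (same as input, |ω| = 1089.1976 rpm)

Stage 1 [68T→68T]: ω = 2333.0000×68/68 = 2333.0000 rpm, dir flips to −; running = −2333.0000
Stage 2 [46T→67T]: ω = 2333.0000×46/67 = 1601.7612 rpm, dir flips to +; running = +1601.7612
Stage 3 [32T→32T]: ω = 1601.7612×32/32 = 1601.7612 rpm, dir flips to −; running = −1601.7612
Stage 4 [17T→25T]: ω = 1601.7612×17/25 = 1089.1976 rpm, dir flips to +; running = +1089.1976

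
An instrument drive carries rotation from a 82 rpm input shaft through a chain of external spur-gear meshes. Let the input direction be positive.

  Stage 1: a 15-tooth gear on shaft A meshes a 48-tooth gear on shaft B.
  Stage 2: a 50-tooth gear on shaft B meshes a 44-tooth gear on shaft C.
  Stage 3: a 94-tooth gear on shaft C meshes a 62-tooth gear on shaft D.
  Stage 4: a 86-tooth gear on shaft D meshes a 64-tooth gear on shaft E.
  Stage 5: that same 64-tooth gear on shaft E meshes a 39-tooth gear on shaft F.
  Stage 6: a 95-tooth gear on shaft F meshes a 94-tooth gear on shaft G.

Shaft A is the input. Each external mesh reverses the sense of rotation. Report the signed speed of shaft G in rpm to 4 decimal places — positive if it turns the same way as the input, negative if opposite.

+98.3891 rpm (same as input, |ω| = 98.3891 rpm)

Stage 1 [15T→48T]: ω = 82.0000×15/48 = 25.6250 rpm, dir flips to −; running = −25.6250
Stage 2 [50T→44T]: ω = 25.6250×50/44 = 29.1193 rpm, dir flips to +; running = +29.1193
Stage 3 [94T→62T]: ω = 29.1193×94/62 = 44.1486 rpm, dir flips to −; running = −44.1486
Stage 4 [86T→64T]: ω = 44.1486×86/64 = 59.3247 rpm, dir flips to +; running = +59.3247
Stage 5 [64T→39T]: ω = 59.3247×64/39 = 97.3534 rpm, dir flips to −; running = −97.3534
Stage 6 [95T→94T]: ω = 97.3534×95/94 = 98.3891 rpm, dir flips to +; running = +98.3891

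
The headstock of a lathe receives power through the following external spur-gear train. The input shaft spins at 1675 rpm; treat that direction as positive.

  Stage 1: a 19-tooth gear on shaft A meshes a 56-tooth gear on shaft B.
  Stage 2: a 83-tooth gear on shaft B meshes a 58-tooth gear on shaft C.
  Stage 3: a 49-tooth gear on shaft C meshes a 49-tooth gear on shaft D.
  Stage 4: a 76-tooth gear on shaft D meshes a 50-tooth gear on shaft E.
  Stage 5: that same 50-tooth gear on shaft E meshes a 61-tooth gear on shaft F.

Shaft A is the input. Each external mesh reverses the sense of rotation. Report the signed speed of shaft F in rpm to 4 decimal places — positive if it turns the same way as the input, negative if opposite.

-1013.2445 rpm (opposite to input, |ω| = 1013.2445 rpm)

Stage 1 [19T→56T]: ω = 1675.0000×19/56 = 568.3036 rpm, dir flips to −; running = −568.3036
Stage 2 [83T→58T]: ω = 568.3036×83/58 = 813.2620 rpm, dir flips to +; running = +813.2620
Stage 3 [49T→49T]: ω = 813.2620×49/49 = 813.2620 rpm, dir flips to −; running = −813.2620
Stage 4 [76T→50T]: ω = 813.2620×76/50 = 1236.1583 rpm, dir flips to +; running = +1236.1583
Stage 5 [50T→61T]: ω = 1236.1583×50/61 = 1013.2445 rpm, dir flips to −; running = −1013.2445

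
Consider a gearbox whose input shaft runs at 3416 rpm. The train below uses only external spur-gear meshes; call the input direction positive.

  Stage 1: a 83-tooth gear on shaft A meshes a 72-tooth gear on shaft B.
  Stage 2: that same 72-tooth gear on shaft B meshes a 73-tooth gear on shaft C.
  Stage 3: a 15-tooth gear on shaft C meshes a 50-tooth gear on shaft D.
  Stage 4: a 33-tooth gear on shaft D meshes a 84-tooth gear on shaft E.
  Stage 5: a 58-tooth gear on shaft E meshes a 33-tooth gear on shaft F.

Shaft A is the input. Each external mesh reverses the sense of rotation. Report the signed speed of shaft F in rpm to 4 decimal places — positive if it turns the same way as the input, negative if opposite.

Stage 1 [83T→72T]: ω = 3416.0000×83/72 = 3937.8889 rpm, dir flips to −; running = −3937.8889
Stage 2 [72T→73T]: ω = 3937.8889×72/73 = 3883.9452 rpm, dir flips to +; running = +3883.9452
Stage 3 [15T→50T]: ω = 3883.9452×15/50 = 1165.1836 rpm, dir flips to −; running = −1165.1836
Stage 4 [33T→84T]: ω = 1165.1836×33/84 = 457.7507 rpm, dir flips to +; running = +457.7507
Stage 5 [58T→33T]: ω = 457.7507×58/33 = 804.5315 rpm, dir flips to −; running = −804.5315

-804.5315 rpm (opposite to input, |ω| = 804.5315 rpm)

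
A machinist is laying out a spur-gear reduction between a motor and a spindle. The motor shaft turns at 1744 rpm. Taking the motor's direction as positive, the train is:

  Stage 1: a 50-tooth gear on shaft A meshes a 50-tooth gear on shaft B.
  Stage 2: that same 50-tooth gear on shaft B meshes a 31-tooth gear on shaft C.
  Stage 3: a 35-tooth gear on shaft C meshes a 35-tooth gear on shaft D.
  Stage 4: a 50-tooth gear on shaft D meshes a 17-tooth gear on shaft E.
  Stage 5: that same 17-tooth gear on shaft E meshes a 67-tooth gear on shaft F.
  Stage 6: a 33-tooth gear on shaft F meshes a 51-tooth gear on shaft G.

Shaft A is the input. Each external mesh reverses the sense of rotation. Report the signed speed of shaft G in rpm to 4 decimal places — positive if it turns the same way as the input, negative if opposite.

+1358.2939 rpm (same as input, |ω| = 1358.2939 rpm)

Stage 1 [50T→50T]: ω = 1744.0000×50/50 = 1744.0000 rpm, dir flips to −; running = −1744.0000
Stage 2 [50T→31T]: ω = 1744.0000×50/31 = 2812.9032 rpm, dir flips to +; running = +2812.9032
Stage 3 [35T→35T]: ω = 2812.9032×35/35 = 2812.9032 rpm, dir flips to −; running = −2812.9032
Stage 4 [50T→17T]: ω = 2812.9032×50/17 = 8273.2448 rpm, dir flips to +; running = +8273.2448
Stage 5 [17T→67T]: ω = 8273.2448×17/67 = 2099.1815 rpm, dir flips to −; running = −2099.1815
Stage 6 [33T→51T]: ω = 2099.1815×33/51 = 1358.2939 rpm, dir flips to +; running = +1358.2939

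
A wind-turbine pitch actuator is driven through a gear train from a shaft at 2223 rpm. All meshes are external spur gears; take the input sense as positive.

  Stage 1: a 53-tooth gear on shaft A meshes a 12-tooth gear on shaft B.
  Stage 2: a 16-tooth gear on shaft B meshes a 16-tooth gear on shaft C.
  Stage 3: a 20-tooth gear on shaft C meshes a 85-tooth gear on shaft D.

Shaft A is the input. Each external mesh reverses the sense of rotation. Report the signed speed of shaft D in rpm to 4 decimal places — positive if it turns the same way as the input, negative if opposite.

-2310.1765 rpm (opposite to input, |ω| = 2310.1765 rpm)

Stage 1 [53T→12T]: ω = 2223.0000×53/12 = 9818.2500 rpm, dir flips to −; running = −9818.2500
Stage 2 [16T→16T]: ω = 9818.2500×16/16 = 9818.2500 rpm, dir flips to +; running = +9818.2500
Stage 3 [20T→85T]: ω = 9818.2500×20/85 = 2310.1765 rpm, dir flips to −; running = −2310.1765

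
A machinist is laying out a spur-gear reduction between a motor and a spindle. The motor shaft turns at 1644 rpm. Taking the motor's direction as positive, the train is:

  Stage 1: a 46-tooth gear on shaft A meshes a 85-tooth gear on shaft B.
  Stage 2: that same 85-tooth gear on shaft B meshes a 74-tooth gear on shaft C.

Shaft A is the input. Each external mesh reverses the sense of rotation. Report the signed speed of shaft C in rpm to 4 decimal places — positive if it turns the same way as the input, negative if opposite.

Stage 1 [46T→85T]: ω = 1644.0000×46/85 = 889.6941 rpm, dir flips to −; running = −889.6941
Stage 2 [85T→74T]: ω = 889.6941×85/74 = 1021.9459 rpm, dir flips to +; running = +1021.9459

+1021.9459 rpm (same as input, |ω| = 1021.9459 rpm)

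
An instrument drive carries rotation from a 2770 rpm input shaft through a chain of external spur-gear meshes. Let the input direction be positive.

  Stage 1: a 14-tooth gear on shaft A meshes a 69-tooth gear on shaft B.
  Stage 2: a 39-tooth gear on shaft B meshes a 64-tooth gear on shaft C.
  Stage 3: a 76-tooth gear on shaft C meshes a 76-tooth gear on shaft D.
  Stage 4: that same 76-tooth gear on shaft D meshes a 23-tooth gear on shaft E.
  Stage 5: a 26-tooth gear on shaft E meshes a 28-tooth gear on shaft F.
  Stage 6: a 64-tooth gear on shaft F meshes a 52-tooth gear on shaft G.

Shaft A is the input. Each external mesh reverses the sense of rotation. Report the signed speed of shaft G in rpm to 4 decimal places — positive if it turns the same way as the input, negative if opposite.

+1293.3648 rpm (same as input, |ω| = 1293.3648 rpm)

Stage 1 [14T→69T]: ω = 2770.0000×14/69 = 562.0290 rpm, dir flips to −; running = −562.0290
Stage 2 [39T→64T]: ω = 562.0290×39/64 = 342.4864 rpm, dir flips to +; running = +342.4864
Stage 3 [76T→76T]: ω = 342.4864×76/76 = 342.4864 rpm, dir flips to −; running = −342.4864
Stage 4 [76T→23T]: ω = 342.4864×76/23 = 1131.6942 rpm, dir flips to +; running = +1131.6942
Stage 5 [26T→28T]: ω = 1131.6942×26/28 = 1050.8589 rpm, dir flips to −; running = −1050.8589
Stage 6 [64T→52T]: ω = 1050.8589×64/52 = 1293.3648 rpm, dir flips to +; running = +1293.3648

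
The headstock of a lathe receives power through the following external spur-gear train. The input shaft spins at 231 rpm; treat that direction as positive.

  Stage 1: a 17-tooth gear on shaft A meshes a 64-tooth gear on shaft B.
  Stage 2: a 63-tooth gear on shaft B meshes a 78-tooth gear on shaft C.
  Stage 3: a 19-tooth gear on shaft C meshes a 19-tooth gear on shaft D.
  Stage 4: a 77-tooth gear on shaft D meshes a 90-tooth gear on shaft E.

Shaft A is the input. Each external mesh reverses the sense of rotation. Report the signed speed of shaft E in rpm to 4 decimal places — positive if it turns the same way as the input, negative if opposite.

Stage 1 [17T→64T]: ω = 231.0000×17/64 = 61.3594 rpm, dir flips to −; running = −61.3594
Stage 2 [63T→78T]: ω = 61.3594×63/78 = 49.5595 rpm, dir flips to +; running = +49.5595
Stage 3 [19T→19T]: ω = 49.5595×19/19 = 49.5595 rpm, dir flips to −; running = −49.5595
Stage 4 [77T→90T]: ω = 49.5595×77/90 = 42.4009 rpm, dir flips to +; running = +42.4009

+42.4009 rpm (same as input, |ω| = 42.4009 rpm)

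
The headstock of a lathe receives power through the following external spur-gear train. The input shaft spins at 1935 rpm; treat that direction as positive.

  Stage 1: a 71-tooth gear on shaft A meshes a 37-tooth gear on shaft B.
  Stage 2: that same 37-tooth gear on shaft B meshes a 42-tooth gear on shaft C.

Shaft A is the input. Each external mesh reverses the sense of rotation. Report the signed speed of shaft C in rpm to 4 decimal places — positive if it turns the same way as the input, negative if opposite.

Stage 1 [71T→37T]: ω = 1935.0000×71/37 = 3713.1081 rpm, dir flips to −; running = −3713.1081
Stage 2 [37T→42T]: ω = 3713.1081×37/42 = 3271.0714 rpm, dir flips to +; running = +3271.0714

+3271.0714 rpm (same as input, |ω| = 3271.0714 rpm)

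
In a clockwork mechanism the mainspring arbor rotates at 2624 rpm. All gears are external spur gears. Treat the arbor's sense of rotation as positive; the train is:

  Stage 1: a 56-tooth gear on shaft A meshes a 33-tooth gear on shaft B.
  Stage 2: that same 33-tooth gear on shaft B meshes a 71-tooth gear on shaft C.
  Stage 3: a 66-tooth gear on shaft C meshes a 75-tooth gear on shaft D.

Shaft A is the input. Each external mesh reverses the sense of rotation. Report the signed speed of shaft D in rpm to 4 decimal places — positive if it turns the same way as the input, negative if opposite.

-1821.2777 rpm (opposite to input, |ω| = 1821.2777 rpm)

Stage 1 [56T→33T]: ω = 2624.0000×56/33 = 4452.8485 rpm, dir flips to −; running = −4452.8485
Stage 2 [33T→71T]: ω = 4452.8485×33/71 = 2069.6338 rpm, dir flips to +; running = +2069.6338
Stage 3 [66T→75T]: ω = 2069.6338×66/75 = 1821.2777 rpm, dir flips to −; running = −1821.2777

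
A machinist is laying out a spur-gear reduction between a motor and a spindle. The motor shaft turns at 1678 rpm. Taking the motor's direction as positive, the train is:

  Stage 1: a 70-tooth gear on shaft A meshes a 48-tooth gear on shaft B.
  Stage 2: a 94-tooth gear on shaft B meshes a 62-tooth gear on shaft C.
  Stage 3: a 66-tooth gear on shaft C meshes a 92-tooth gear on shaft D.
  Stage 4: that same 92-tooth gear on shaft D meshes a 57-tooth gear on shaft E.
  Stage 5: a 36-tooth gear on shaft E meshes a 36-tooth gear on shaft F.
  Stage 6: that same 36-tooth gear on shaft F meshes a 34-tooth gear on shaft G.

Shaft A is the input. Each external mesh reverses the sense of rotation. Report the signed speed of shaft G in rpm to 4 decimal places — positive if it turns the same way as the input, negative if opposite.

Stage 1 [70T→48T]: ω = 1678.0000×70/48 = 2447.0833 rpm, dir flips to −; running = −2447.0833
Stage 2 [94T→62T]: ω = 2447.0833×94/62 = 3710.0941 rpm, dir flips to +; running = +3710.0941
Stage 3 [66T→92T]: ω = 3710.0941×66/92 = 2661.5892 rpm, dir flips to −; running = −2661.5892
Stage 4 [92T→57T]: ω = 2661.5892×92/57 = 4295.8984 rpm, dir flips to +; running = +4295.8984
Stage 5 [36T→36T]: ω = 4295.8984×36/36 = 4295.8984 rpm, dir flips to −; running = −4295.8984
Stage 6 [36T→34T]: ω = 4295.8984×36/34 = 4548.5983 rpm, dir flips to +; running = +4548.5983

+4548.5983 rpm (same as input, |ω| = 4548.5983 rpm)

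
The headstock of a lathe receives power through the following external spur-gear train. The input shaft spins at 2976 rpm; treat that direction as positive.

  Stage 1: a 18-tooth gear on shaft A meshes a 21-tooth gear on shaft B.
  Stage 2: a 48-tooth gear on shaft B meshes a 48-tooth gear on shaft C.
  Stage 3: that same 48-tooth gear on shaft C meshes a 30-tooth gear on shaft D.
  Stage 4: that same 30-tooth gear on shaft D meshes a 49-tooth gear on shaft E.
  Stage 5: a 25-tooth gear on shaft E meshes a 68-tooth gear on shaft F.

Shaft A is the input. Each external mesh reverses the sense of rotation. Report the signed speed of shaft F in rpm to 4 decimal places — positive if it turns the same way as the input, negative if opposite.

-918.6760 rpm (opposite to input, |ω| = 918.6760 rpm)

Stage 1 [18T→21T]: ω = 2976.0000×18/21 = 2550.8571 rpm, dir flips to −; running = −2550.8571
Stage 2 [48T→48T]: ω = 2550.8571×48/48 = 2550.8571 rpm, dir flips to +; running = +2550.8571
Stage 3 [48T→30T]: ω = 2550.8571×48/30 = 4081.3714 rpm, dir flips to −; running = −4081.3714
Stage 4 [30T→49T]: ω = 4081.3714×30/49 = 2498.7988 rpm, dir flips to +; running = +2498.7988
Stage 5 [25T→68T]: ω = 2498.7988×25/68 = 918.6760 rpm, dir flips to −; running = −918.6760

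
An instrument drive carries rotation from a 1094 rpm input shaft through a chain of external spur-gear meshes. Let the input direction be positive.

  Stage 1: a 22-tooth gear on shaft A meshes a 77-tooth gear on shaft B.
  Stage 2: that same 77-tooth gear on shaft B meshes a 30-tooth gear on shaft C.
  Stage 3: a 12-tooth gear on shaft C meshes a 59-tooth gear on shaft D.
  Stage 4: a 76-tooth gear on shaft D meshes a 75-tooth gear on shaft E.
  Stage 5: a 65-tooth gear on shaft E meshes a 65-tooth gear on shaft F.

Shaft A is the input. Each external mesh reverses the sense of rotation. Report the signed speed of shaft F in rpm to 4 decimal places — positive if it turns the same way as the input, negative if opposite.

-165.3485 rpm (opposite to input, |ω| = 165.3485 rpm)

Stage 1 [22T→77T]: ω = 1094.0000×22/77 = 312.5714 rpm, dir flips to −; running = −312.5714
Stage 2 [77T→30T]: ω = 312.5714×77/30 = 802.2667 rpm, dir flips to +; running = +802.2667
Stage 3 [12T→59T]: ω = 802.2667×12/59 = 163.1729 rpm, dir flips to −; running = −163.1729
Stage 4 [76T→75T]: ω = 163.1729×76/75 = 165.3485 rpm, dir flips to +; running = +165.3485
Stage 5 [65T→65T]: ω = 165.3485×65/65 = 165.3485 rpm, dir flips to −; running = −165.3485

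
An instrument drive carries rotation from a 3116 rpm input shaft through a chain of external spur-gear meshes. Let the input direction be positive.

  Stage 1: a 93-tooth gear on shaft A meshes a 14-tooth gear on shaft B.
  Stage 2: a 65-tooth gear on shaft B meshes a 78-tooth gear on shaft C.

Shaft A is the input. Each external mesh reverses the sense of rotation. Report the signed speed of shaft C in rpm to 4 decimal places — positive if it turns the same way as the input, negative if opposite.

+17249.2857 rpm (same as input, |ω| = 17249.2857 rpm)

Stage 1 [93T→14T]: ω = 3116.0000×93/14 = 20699.1429 rpm, dir flips to −; running = −20699.1429
Stage 2 [65T→78T]: ω = 20699.1429×65/78 = 17249.2857 rpm, dir flips to +; running = +17249.2857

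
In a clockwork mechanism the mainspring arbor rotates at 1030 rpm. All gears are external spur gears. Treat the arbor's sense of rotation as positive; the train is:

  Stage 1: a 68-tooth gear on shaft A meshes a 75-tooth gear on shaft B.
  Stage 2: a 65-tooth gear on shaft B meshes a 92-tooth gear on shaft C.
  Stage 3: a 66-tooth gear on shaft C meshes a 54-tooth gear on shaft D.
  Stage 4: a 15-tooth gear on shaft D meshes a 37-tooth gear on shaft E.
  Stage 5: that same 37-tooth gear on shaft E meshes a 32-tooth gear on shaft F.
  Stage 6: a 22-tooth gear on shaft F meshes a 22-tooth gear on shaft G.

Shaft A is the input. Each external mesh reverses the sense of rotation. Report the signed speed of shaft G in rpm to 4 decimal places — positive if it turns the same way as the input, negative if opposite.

Stage 1 [68T→75T]: ω = 1030.0000×68/75 = 933.8667 rpm, dir flips to −; running = −933.8667
Stage 2 [65T→92T]: ω = 933.8667×65/92 = 659.7971 rpm, dir flips to +; running = +659.7971
Stage 3 [66T→54T]: ω = 659.7971×66/54 = 806.4187 rpm, dir flips to −; running = −806.4187
Stage 4 [15T→37T]: ω = 806.4187×15/37 = 326.9265 rpm, dir flips to +; running = +326.9265
Stage 5 [37T→32T]: ω = 326.9265×37/32 = 378.0088 rpm, dir flips to −; running = −378.0088
Stage 6 [22T→22T]: ω = 378.0088×22/22 = 378.0088 rpm, dir flips to +; running = +378.0088

+378.0088 rpm (same as input, |ω| = 378.0088 rpm)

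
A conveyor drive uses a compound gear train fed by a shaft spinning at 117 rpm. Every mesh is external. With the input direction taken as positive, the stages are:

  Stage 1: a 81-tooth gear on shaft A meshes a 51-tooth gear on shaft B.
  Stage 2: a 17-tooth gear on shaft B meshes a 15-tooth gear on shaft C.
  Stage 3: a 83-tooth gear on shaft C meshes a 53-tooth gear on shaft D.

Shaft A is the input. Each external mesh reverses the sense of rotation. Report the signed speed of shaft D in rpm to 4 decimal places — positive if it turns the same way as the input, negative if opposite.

-329.8075 rpm (opposite to input, |ω| = 329.8075 rpm)

Stage 1 [81T→51T]: ω = 117.0000×81/51 = 185.8235 rpm, dir flips to −; running = −185.8235
Stage 2 [17T→15T]: ω = 185.8235×17/15 = 210.6000 rpm, dir flips to +; running = +210.6000
Stage 3 [83T→53T]: ω = 210.6000×83/53 = 329.8075 rpm, dir flips to −; running = −329.8075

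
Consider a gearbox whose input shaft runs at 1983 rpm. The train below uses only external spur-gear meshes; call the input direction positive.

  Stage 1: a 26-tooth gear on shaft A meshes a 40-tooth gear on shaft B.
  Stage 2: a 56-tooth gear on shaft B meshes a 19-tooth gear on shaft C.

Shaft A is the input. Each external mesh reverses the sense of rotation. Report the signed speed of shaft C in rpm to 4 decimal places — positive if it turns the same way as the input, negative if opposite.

Stage 1 [26T→40T]: ω = 1983.0000×26/40 = 1288.9500 rpm, dir flips to −; running = −1288.9500
Stage 2 [56T→19T]: ω = 1288.9500×56/19 = 3799.0105 rpm, dir flips to +; running = +3799.0105

+3799.0105 rpm (same as input, |ω| = 3799.0105 rpm)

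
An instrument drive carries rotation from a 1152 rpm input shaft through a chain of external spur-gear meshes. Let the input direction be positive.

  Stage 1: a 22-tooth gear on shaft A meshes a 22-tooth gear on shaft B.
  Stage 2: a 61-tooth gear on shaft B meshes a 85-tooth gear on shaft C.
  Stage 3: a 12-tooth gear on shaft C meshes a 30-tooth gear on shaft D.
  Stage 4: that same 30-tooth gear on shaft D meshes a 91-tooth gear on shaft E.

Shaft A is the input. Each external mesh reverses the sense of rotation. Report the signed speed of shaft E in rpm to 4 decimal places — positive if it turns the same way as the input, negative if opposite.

Stage 1 [22T→22T]: ω = 1152.0000×22/22 = 1152.0000 rpm, dir flips to −; running = −1152.0000
Stage 2 [61T→85T]: ω = 1152.0000×61/85 = 826.7294 rpm, dir flips to +; running = +826.7294
Stage 3 [12T→30T]: ω = 826.7294×12/30 = 330.6918 rpm, dir flips to −; running = −330.6918
Stage 4 [30T→91T]: ω = 330.6918×30/91 = 109.0193 rpm, dir flips to +; running = +109.0193

+109.0193 rpm (same as input, |ω| = 109.0193 rpm)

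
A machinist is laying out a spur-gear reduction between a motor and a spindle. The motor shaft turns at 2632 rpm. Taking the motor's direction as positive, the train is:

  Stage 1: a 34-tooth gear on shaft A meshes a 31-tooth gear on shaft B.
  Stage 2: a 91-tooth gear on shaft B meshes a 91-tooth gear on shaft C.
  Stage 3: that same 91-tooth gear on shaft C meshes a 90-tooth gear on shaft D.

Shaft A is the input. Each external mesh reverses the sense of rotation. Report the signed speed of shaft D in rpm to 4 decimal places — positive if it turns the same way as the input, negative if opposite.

-2918.7842 rpm (opposite to input, |ω| = 2918.7842 rpm)

Stage 1 [34T→31T]: ω = 2632.0000×34/31 = 2886.7097 rpm, dir flips to −; running = −2886.7097
Stage 2 [91T→91T]: ω = 2886.7097×91/91 = 2886.7097 rpm, dir flips to +; running = +2886.7097
Stage 3 [91T→90T]: ω = 2886.7097×91/90 = 2918.7842 rpm, dir flips to −; running = −2918.7842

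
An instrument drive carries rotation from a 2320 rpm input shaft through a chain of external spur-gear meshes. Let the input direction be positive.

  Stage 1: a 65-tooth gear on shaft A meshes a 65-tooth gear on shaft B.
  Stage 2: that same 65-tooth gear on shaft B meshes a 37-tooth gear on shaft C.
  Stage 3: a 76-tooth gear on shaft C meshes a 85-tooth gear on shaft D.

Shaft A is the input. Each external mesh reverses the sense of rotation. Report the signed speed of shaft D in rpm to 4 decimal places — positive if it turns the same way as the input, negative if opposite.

-3644.1335 rpm (opposite to input, |ω| = 3644.1335 rpm)

Stage 1 [65T→65T]: ω = 2320.0000×65/65 = 2320.0000 rpm, dir flips to −; running = −2320.0000
Stage 2 [65T→37T]: ω = 2320.0000×65/37 = 4075.6757 rpm, dir flips to +; running = +4075.6757
Stage 3 [76T→85T]: ω = 4075.6757×76/85 = 3644.1335 rpm, dir flips to −; running = −3644.1335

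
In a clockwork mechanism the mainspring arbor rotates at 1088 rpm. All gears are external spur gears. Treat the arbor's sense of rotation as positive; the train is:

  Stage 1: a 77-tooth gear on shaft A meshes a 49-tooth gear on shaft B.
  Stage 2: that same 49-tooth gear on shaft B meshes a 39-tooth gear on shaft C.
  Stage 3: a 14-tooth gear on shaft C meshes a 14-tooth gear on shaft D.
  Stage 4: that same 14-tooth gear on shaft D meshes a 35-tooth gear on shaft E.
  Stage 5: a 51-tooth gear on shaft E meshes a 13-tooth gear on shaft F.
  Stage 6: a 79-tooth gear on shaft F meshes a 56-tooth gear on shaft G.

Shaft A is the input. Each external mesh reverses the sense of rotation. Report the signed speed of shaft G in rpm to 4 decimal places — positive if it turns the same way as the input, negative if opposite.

+4755.3325 rpm (same as input, |ω| = 4755.3325 rpm)

Stage 1 [77T→49T]: ω = 1088.0000×77/49 = 1709.7143 rpm, dir flips to −; running = −1709.7143
Stage 2 [49T→39T]: ω = 1709.7143×49/39 = 2148.1026 rpm, dir flips to +; running = +2148.1026
Stage 3 [14T→14T]: ω = 2148.1026×14/14 = 2148.1026 rpm, dir flips to −; running = −2148.1026
Stage 4 [14T→35T]: ω = 2148.1026×14/35 = 859.2410 rpm, dir flips to +; running = +859.2410
Stage 5 [51T→13T]: ω = 859.2410×51/13 = 3370.8686 rpm, dir flips to −; running = −3370.8686
Stage 6 [79T→56T]: ω = 3370.8686×79/56 = 4755.3325 rpm, dir flips to +; running = +4755.3325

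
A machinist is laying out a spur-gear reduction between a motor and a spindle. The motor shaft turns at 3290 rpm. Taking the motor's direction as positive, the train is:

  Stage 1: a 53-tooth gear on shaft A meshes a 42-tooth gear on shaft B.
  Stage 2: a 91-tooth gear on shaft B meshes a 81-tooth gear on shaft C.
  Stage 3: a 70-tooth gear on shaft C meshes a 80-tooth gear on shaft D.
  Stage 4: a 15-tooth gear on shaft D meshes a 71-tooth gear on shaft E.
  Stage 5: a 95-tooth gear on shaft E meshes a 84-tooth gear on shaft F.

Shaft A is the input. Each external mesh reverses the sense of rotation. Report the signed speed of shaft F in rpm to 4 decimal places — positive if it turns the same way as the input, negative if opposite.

Stage 1 [53T→42T]: ω = 3290.0000×53/42 = 4151.6667 rpm, dir flips to −; running = −4151.6667
Stage 2 [91T→81T]: ω = 4151.6667×91/81 = 4664.2181 rpm, dir flips to +; running = +4664.2181
Stage 3 [70T→80T]: ω = 4664.2181×70/80 = 4081.1908 rpm, dir flips to −; running = −4081.1908
Stage 4 [15T→71T]: ω = 4081.1908×15/71 = 862.2234 rpm, dir flips to +; running = +862.2234
Stage 5 [95T→84T]: ω = 862.2234×95/84 = 975.1336 rpm, dir flips to −; running = −975.1336

-975.1336 rpm (opposite to input, |ω| = 975.1336 rpm)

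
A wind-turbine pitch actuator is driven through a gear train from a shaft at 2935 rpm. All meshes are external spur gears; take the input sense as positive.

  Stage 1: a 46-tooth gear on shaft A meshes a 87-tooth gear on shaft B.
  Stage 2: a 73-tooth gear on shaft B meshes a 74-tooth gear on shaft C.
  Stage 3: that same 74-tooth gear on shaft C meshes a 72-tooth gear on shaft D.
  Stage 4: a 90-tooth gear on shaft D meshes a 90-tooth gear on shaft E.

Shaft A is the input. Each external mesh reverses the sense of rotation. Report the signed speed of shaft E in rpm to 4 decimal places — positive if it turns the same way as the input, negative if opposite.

Stage 1 [46T→87T]: ω = 2935.0000×46/87 = 1551.8391 rpm, dir flips to −; running = −1551.8391
Stage 2 [73T→74T]: ω = 1551.8391×73/74 = 1530.8683 rpm, dir flips to +; running = +1530.8683
Stage 3 [74T→72T]: ω = 1530.8683×74/72 = 1573.3924 rpm, dir flips to −; running = −1573.3924
Stage 4 [90T→90T]: ω = 1573.3924×90/90 = 1573.3924 rpm, dir flips to +; running = +1573.3924

+1573.3924 rpm (same as input, |ω| = 1573.3924 rpm)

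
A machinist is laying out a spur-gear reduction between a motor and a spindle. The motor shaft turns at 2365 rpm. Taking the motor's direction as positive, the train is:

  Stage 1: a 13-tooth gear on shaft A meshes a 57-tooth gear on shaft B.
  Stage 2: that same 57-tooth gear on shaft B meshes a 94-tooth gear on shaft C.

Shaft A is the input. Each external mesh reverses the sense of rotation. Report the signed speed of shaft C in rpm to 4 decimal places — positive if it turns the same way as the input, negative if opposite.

Stage 1 [13T→57T]: ω = 2365.0000×13/57 = 539.3860 rpm, dir flips to −; running = −539.3860
Stage 2 [57T→94T]: ω = 539.3860×57/94 = 327.0745 rpm, dir flips to +; running = +327.0745

+327.0745 rpm (same as input, |ω| = 327.0745 rpm)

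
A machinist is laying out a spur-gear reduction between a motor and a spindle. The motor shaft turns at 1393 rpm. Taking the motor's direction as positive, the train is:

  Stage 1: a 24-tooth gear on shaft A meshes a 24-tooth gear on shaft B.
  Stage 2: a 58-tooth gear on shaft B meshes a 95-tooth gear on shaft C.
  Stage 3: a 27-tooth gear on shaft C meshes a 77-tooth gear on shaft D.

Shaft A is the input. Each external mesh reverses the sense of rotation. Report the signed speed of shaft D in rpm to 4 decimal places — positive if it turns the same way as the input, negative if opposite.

-298.2144 rpm (opposite to input, |ω| = 298.2144 rpm)

Stage 1 [24T→24T]: ω = 1393.0000×24/24 = 1393.0000 rpm, dir flips to −; running = −1393.0000
Stage 2 [58T→95T]: ω = 1393.0000×58/95 = 850.4632 rpm, dir flips to +; running = +850.4632
Stage 3 [27T→77T]: ω = 850.4632×27/77 = 298.2144 rpm, dir flips to −; running = −298.2144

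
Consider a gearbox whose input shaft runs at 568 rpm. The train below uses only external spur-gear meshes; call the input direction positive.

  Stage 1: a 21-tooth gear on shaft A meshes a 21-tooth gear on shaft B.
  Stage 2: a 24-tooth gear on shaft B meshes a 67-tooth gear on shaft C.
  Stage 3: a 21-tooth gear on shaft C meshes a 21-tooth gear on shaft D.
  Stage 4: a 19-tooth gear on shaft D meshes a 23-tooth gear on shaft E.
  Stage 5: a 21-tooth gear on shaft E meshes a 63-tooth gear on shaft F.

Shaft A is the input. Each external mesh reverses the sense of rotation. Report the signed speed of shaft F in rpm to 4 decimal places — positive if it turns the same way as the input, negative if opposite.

Stage 1 [21T→21T]: ω = 568.0000×21/21 = 568.0000 rpm, dir flips to −; running = −568.0000
Stage 2 [24T→67T]: ω = 568.0000×24/67 = 203.4627 rpm, dir flips to +; running = +203.4627
Stage 3 [21T→21T]: ω = 203.4627×21/21 = 203.4627 rpm, dir flips to −; running = −203.4627
Stage 4 [19T→23T]: ω = 203.4627×19/23 = 168.0779 rpm, dir flips to +; running = +168.0779
Stage 5 [21T→63T]: ω = 168.0779×21/63 = 56.0260 rpm, dir flips to −; running = −56.0260

-56.0260 rpm (opposite to input, |ω| = 56.0260 rpm)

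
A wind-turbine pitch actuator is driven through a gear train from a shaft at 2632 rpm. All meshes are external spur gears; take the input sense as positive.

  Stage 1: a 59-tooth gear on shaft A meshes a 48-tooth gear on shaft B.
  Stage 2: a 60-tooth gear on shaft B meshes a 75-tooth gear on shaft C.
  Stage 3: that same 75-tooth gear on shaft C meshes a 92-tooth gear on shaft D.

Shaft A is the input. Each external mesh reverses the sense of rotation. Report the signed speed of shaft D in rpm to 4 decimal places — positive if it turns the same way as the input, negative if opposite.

Stage 1 [59T→48T]: ω = 2632.0000×59/48 = 3235.1667 rpm, dir flips to −; running = −3235.1667
Stage 2 [60T→75T]: ω = 3235.1667×60/75 = 2588.1333 rpm, dir flips to +; running = +2588.1333
Stage 3 [75T→92T]: ω = 2588.1333×75/92 = 2109.8913 rpm, dir flips to −; running = −2109.8913

-2109.8913 rpm (opposite to input, |ω| = 2109.8913 rpm)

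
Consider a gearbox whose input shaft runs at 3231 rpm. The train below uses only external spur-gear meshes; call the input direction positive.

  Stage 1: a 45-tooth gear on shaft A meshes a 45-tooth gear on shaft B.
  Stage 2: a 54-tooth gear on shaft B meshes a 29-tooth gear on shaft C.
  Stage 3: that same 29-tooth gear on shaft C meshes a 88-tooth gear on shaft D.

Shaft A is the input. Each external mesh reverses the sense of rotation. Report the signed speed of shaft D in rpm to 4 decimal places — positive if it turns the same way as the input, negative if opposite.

Stage 1 [45T→45T]: ω = 3231.0000×45/45 = 3231.0000 rpm, dir flips to −; running = −3231.0000
Stage 2 [54T→29T]: ω = 3231.0000×54/29 = 6016.3448 rpm, dir flips to +; running = +6016.3448
Stage 3 [29T→88T]: ω = 6016.3448×29/88 = 1982.6591 rpm, dir flips to −; running = −1982.6591

-1982.6591 rpm (opposite to input, |ω| = 1982.6591 rpm)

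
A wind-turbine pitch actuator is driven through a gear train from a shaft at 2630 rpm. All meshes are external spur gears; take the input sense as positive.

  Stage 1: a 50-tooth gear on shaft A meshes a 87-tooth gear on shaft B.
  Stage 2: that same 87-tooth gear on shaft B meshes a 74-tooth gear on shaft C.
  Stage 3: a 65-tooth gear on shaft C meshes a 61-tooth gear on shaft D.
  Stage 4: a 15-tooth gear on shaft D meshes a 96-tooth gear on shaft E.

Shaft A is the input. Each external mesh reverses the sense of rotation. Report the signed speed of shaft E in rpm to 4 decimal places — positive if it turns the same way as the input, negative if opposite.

+295.8677 rpm (same as input, |ω| = 295.8677 rpm)

Stage 1 [50T→87T]: ω = 2630.0000×50/87 = 1511.4943 rpm, dir flips to −; running = −1511.4943
Stage 2 [87T→74T]: ω = 1511.4943×87/74 = 1777.0270 rpm, dir flips to +; running = +1777.0270
Stage 3 [65T→61T]: ω = 1777.0270×65/61 = 1893.5534 rpm, dir flips to −; running = −1893.5534
Stage 4 [15T→96T]: ω = 1893.5534×15/96 = 295.8677 rpm, dir flips to +; running = +295.8677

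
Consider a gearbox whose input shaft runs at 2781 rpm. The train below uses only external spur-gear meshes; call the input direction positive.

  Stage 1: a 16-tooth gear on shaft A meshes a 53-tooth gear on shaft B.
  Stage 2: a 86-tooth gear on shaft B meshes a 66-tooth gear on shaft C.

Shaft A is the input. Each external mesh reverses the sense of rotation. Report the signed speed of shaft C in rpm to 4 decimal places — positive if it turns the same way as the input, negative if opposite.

Stage 1 [16T→53T]: ω = 2781.0000×16/53 = 839.5472 rpm, dir flips to −; running = −839.5472
Stage 2 [86T→66T]: ω = 839.5472×86/66 = 1093.9554 rpm, dir flips to +; running = +1093.9554

+1093.9554 rpm (same as input, |ω| = 1093.9554 rpm)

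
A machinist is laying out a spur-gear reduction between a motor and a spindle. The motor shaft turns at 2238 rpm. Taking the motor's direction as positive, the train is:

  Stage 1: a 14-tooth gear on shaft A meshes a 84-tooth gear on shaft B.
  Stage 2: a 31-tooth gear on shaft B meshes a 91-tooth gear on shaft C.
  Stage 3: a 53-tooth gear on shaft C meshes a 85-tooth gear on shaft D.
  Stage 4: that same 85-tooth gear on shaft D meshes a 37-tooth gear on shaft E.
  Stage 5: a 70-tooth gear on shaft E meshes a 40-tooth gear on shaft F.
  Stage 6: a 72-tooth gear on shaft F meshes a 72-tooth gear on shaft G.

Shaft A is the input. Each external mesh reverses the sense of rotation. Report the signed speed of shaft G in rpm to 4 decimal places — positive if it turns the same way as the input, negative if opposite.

+318.5234 rpm (same as input, |ω| = 318.5234 rpm)

Stage 1 [14T→84T]: ω = 2238.0000×14/84 = 373.0000 rpm, dir flips to −; running = −373.0000
Stage 2 [31T→91T]: ω = 373.0000×31/91 = 127.0659 rpm, dir flips to +; running = +127.0659
Stage 3 [53T→85T]: ω = 127.0659×53/85 = 79.2293 rpm, dir flips to −; running = −79.2293
Stage 4 [85T→37T]: ω = 79.2293×85/37 = 182.0134 rpm, dir flips to +; running = +182.0134
Stage 5 [70T→40T]: ω = 182.0134×70/40 = 318.5234 rpm, dir flips to −; running = −318.5234
Stage 6 [72T→72T]: ω = 318.5234×72/72 = 318.5234 rpm, dir flips to +; running = +318.5234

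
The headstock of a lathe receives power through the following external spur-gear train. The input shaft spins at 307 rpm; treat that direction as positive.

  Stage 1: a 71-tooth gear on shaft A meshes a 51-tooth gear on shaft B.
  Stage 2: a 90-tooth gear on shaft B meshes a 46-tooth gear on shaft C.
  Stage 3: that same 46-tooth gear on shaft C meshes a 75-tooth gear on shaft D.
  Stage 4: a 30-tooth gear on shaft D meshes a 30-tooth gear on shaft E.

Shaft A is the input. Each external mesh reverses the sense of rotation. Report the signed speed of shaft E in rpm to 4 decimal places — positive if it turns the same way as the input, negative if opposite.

+512.8706 rpm (same as input, |ω| = 512.8706 rpm)

Stage 1 [71T→51T]: ω = 307.0000×71/51 = 427.3922 rpm, dir flips to −; running = −427.3922
Stage 2 [90T→46T]: ω = 427.3922×90/46 = 836.2020 rpm, dir flips to +; running = +836.2020
Stage 3 [46T→75T]: ω = 836.2020×46/75 = 512.8706 rpm, dir flips to −; running = −512.8706
Stage 4 [30T→30T]: ω = 512.8706×30/30 = 512.8706 rpm, dir flips to +; running = +512.8706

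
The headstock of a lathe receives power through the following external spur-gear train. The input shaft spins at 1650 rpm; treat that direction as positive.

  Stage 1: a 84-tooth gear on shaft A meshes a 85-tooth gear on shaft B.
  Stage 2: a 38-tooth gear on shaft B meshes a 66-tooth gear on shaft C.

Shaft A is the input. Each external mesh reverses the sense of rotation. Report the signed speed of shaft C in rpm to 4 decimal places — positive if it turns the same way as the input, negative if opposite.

+938.8235 rpm (same as input, |ω| = 938.8235 rpm)

Stage 1 [84T→85T]: ω = 1650.0000×84/85 = 1630.5882 rpm, dir flips to −; running = −1630.5882
Stage 2 [38T→66T]: ω = 1630.5882×38/66 = 938.8235 rpm, dir flips to +; running = +938.8235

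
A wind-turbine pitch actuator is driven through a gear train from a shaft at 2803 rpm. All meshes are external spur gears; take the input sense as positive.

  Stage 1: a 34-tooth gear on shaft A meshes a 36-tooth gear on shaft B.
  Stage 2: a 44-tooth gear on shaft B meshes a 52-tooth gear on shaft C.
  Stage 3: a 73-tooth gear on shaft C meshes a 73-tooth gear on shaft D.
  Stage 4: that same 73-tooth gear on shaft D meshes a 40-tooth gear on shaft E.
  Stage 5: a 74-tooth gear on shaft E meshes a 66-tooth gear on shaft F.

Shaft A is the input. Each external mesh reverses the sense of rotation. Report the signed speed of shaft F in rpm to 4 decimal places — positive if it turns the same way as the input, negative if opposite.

-4583.5239 rpm (opposite to input, |ω| = 4583.5239 rpm)

Stage 1 [34T→36T]: ω = 2803.0000×34/36 = 2647.2778 rpm, dir flips to −; running = −2647.2778
Stage 2 [44T→52T]: ω = 2647.2778×44/52 = 2240.0043 rpm, dir flips to +; running = +2240.0043
Stage 3 [73T→73T]: ω = 2240.0043×73/73 = 2240.0043 rpm, dir flips to −; running = −2240.0043
Stage 4 [73T→40T]: ω = 2240.0043×73/40 = 4088.0078 rpm, dir flips to +; running = +4088.0078
Stage 5 [74T→66T]: ω = 4088.0078×74/66 = 4583.5239 rpm, dir flips to −; running = −4583.5239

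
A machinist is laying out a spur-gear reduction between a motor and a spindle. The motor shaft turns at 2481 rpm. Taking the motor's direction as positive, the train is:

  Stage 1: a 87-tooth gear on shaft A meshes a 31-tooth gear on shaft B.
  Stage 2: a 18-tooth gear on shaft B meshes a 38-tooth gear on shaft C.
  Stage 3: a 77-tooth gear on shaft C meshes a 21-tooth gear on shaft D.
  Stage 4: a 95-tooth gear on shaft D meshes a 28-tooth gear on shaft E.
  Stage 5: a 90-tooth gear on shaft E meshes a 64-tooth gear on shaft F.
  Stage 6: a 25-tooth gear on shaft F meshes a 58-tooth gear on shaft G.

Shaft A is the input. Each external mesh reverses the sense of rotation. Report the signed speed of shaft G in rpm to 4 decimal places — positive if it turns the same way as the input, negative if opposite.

+24870.5155 rpm (same as input, |ω| = 24870.5155 rpm)

Stage 1 [87T→31T]: ω = 2481.0000×87/31 = 6962.8065 rpm, dir flips to −; running = −6962.8065
Stage 2 [18T→38T]: ω = 6962.8065×18/38 = 3298.1715 rpm, dir flips to +; running = +3298.1715
Stage 3 [77T→21T]: ω = 3298.1715×77/21 = 12093.2954 rpm, dir flips to −; running = −12093.2954
Stage 4 [95T→28T]: ω = 12093.2954×95/28 = 41030.8237 rpm, dir flips to +; running = +41030.8237
Stage 5 [90T→64T]: ω = 41030.8237×90/64 = 57699.5959 rpm, dir flips to −; running = −57699.5959
Stage 6 [25T→58T]: ω = 57699.5959×25/58 = 24870.5155 rpm, dir flips to +; running = +24870.5155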